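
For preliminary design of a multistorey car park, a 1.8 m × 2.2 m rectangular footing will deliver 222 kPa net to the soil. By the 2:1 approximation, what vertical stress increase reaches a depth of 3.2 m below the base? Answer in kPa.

Δσ_z ≈ 32.6 kPa

By the 2:1 method the load spreads at 1 horizontal : 2 vertical, so at depth z the loaded area has grown by z in each plan dimension:
Δσ = qBL/((B+z)(L+z)) = 222×1.8×2.2/((1.8+3.2)(2.2+3.2)) = 32.56 kPa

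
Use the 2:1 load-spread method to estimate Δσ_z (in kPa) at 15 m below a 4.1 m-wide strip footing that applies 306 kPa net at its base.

Δσ_z ≈ 65.7 kPa

By the 2:1 method the load spreads at 1 horizontal : 2 vertical, so at depth z the loaded area has grown by z in each plan dimension:
Δσ = qB/(B+z) = 306×4.1/(4.1+15) = 65.686 kPa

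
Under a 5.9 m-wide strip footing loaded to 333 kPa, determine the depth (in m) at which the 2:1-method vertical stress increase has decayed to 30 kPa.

z ≈ 59.6 m

2:1 spreading — at depth z the loaded area has grown by z in each plan dimension:
qB/(B+z) = Δσ_z ⇒ z = qB/Δσ_z − B = 333×5.9/30 − 5.9 = 59.59 m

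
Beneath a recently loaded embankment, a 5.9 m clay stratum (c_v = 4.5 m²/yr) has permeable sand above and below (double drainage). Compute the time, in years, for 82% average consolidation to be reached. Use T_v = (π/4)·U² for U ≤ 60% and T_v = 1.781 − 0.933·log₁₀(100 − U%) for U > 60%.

Drainage path length: H_d = H/2 = 2.95 m (double drainage).
U > 60%: T_v = 1.781 − 0.933·log₁₀(100 − 82) = 0.60983.
t = T_v·H_d²/c_v = 0.60983×2.95²/4.5 = 1.179 years.

t ≈ 1.18 years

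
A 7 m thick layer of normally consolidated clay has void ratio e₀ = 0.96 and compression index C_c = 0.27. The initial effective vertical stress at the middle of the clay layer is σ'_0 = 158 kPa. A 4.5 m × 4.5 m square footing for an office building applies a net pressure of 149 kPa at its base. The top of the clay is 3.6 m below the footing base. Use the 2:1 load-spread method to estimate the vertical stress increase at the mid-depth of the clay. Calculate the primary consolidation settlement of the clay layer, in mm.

Mid-depth of clay below the footing base: z = 3.6 + 7/2 = 7.1 m.
Stress increase at mid-clay by the 2:1 spreading method:
Δσ = qBL/((B+z)(L+z)) = 149×4.5×4.5/((4.5+7.1)(4.5+7.1)) = 22.423 kPa
Final effective stress: σ'_f = σ'_0 + Δσ = 158 + 22.423 = 180.42 kPa.
Normally consolidated clay, so the full stress increment lies on the virgin compression line:
S_c = C_c·H/(1+e₀)·log₁₀(σ'_f/σ'_0) = 0.27×7/(1+0.96)×log₁₀(180.42/158)
    = 0.96429 × 0.057628 = 0.05557 m

S_c ≈ 55.6 mm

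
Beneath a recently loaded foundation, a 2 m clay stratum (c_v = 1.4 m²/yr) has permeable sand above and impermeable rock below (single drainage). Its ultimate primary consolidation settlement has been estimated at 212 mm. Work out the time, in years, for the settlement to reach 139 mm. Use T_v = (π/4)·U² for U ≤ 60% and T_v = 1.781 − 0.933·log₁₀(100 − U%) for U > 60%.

Drainage path length: H_d = H = 2 m (single drainage).
U = S(t)/S_ult = 139/212 = 0.6557.
U > 60%: T_v = 1.781 − 0.933·log₁₀(100 − 65.566) = 0.34699.
t = T_v·H_d²/c_v = 0.34699×2²/1.4 = 0.9914 years.

t ≈ 0.991 years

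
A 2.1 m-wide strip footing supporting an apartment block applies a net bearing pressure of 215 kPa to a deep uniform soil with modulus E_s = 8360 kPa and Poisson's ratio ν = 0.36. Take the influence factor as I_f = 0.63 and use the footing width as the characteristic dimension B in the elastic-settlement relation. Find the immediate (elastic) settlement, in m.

Immediate (elastic) settlement: S_e = q·B·(1−ν²)/E_s · I_f.
S_e = 215 × 2.1 × (1 − 0.36²) / 8360 × 0.63
    = 215 × 2.1 × 0.8704 / 8360 × 0.63
    = 0.02961 m

S_e ≈ 0.0296 m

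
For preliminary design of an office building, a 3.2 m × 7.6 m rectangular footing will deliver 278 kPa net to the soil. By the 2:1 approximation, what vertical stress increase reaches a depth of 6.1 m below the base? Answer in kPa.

Δσ_z ≈ 53.1 kPa

By the 2:1 method the load spreads at 1 horizontal : 2 vertical, so at depth z the loaded area has grown by z in each plan dimension:
Δσ = qBL/((B+z)(L+z)) = 278×3.2×7.6/((3.2+6.1)(7.6+6.1)) = 53.065 kPa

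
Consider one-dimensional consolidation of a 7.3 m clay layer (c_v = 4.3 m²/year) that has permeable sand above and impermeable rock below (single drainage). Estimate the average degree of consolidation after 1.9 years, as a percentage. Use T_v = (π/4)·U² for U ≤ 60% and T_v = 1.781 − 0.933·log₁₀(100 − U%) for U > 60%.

U ≈ 44.2 %

Drainage path length: H_d = H = 7.3 m (single drainage).
T_v = c_v·t/H_d² = 4.3×1.9/7.3² = 0.15331.
T_v = 0.15331 corresponds to the U ≤ 60% branch:
U = √(4T_v/π) = 0.4418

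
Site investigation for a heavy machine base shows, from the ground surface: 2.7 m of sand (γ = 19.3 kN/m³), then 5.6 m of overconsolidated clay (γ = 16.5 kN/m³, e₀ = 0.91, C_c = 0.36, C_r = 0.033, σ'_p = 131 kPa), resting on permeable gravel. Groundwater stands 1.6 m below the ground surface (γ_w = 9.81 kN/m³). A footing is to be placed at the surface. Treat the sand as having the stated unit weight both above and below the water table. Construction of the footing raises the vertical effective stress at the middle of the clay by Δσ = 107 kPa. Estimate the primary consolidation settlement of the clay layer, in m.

Mid-depth of clay below the ground surface: z = 2.7 + 5.6/2 = 5.5 m.
Total vertical stress at mid-clay: σ_v = 19.3×2.7 + 16.5×2.8 = 98.31 kPa.
Pore pressure: u = 9.81×(5.5 − 1.6) = 38.259 kPa.
Initial effective stress: σ'_0 = σ_v − u = 98.31 − 38.259 = 60.051 kPa.
Final effective stress: σ'_f = 60.051 + 107 = 167.05 kPa.
σ'_f = 167.05 > σ'_p = 131 kPa, so the stress path crosses the preconsolidation pressure — recompression up to σ'_p, then virgin compression beyond:
S_c = H/(1+e₀)·[C_r·log₁₀(σ'_p/σ'_0) + C_c·log₁₀(σ'_f/σ'_p)]
    = 5.6/1.91 × [0.033×log₁₀(131/60.051) + 0.36×log₁₀(167.05/131)]
    = 2.9319 × [0.011179 + 0.038007] = 0.1442 m

S_c ≈ 0.144 m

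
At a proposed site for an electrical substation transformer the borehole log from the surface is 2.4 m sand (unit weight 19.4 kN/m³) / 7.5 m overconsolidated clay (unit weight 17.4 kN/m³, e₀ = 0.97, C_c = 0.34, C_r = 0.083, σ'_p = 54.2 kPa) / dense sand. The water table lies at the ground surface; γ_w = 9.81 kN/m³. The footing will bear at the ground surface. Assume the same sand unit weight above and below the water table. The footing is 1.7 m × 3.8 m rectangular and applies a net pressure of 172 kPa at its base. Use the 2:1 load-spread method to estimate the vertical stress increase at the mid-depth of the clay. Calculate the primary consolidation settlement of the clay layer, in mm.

S_c ≈ 115 mm

Mid-depth of clay below the ground surface: z = 2.4 + 7.5/2 = 6.15 m.
Total vertical stress at mid-clay: σ_v = 19.4×2.4 + 17.4×3.75 = 111.81 kPa.
Pore pressure: u = 9.81×(6.15 − 0) = 60.332 kPa.
Initial effective stress: σ'_0 = σ_v − u = 111.81 − 60.332 = 51.478 kPa.
Stress increase at mid-clay by the 2:1 spreading method:
Δσ = qBL/((B+z)(L+z)) = 172×1.7×3.8/((1.7+6.15)(3.8+6.15)) = 14.226 kPa
Final effective stress: σ'_f = 51.478 + 14.226 = 65.704 kPa.
σ'_f = 65.704 > σ'_p = 54.2 kPa, so the stress path crosses the preconsolidation pressure — recompression up to σ'_p, then virgin compression beyond:
S_c = H/(1+e₀)·[C_r·log₁₀(σ'_p/σ'_0) + C_c·log₁₀(σ'_f/σ'_p)]
    = 7.5/1.97 × [0.083×log₁₀(54.2/51.478) + 0.34×log₁₀(65.704/54.2)]
    = 3.8071 × [0.0018573 + 0.028421] = 0.1153 m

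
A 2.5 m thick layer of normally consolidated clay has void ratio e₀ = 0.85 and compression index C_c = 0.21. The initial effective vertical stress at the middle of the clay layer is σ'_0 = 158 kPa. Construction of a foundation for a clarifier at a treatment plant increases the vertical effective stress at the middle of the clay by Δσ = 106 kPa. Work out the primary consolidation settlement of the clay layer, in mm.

S_c ≈ 63.3 mm

Final effective stress: σ'_f = σ'_0 + Δσ = 158 + 106 = 264 kPa.
Normally consolidated clay, so the full stress increment lies on the virgin compression line:
S_c = C_c·H/(1+e₀)·log₁₀(σ'_f/σ'_0) = 0.21×2.5/(1+0.85)×log₁₀(264/158)
    = 0.28378 × 0.22295 = 0.06327 m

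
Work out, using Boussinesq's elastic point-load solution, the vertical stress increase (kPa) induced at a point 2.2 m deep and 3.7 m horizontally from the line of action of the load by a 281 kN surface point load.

Boussinesq vertical stress below a point load on an elastic half-space:
Δσ_z = 3P/(2πz²) · [1 + (r/z)²]^(−5/2)
r/z = 3.7/2.2 = 1.6818; [1+(r/z)²]^(−5/2) = 0.034868.
Δσ_z = 3×281/(2π×2.2²) × 0.034868 = 27.721 × 0.034868 = 0.9666 kPa

Δσ_z ≈ 0.967 kPa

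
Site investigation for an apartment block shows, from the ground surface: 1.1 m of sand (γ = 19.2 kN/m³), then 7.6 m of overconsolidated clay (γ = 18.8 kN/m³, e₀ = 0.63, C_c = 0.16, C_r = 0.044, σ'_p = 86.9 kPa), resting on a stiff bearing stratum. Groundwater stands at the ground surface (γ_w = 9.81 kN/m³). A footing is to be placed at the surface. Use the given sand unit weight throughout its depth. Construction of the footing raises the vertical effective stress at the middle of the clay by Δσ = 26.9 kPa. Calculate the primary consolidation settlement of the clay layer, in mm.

S_c ≈ 42.1 mm

Mid-depth of clay below the ground surface: z = 1.1 + 7.6/2 = 4.9 m.
Total vertical stress at mid-clay: σ_v = 19.2×1.1 + 18.8×3.8 = 92.56 kPa.
Pore pressure: u = 9.81×(4.9 − 0) = 48.069 kPa.
Initial effective stress: σ'_0 = σ_v − u = 92.56 − 48.069 = 44.491 kPa.
Final effective stress: σ'_f = 44.491 + 26.9 = 71.391 kPa.
σ'_f = 71.391 ≤ σ'_p = 86.9 kPa, so the clay remains overconsolidated and only the recompression index applies:
S_c = C_r·H/(1+e₀)·log₁₀(σ'_f/σ'_0) = 0.044×7.6/1.63×log₁₀(71.391/44.491)
    = 0.20515 × 0.20537 = 0.04213 m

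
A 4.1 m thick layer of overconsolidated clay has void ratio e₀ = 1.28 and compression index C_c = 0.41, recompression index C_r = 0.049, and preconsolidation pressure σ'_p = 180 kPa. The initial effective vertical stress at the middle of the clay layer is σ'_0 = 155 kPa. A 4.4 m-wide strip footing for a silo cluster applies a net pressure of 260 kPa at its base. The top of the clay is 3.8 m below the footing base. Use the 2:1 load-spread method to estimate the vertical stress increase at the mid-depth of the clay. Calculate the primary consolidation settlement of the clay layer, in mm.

S_c ≈ 132 mm

Mid-depth of clay below the footing base: z = 3.8 + 4.1/2 = 5.85 m.
Stress increase at mid-clay by the 2:1 spreading method:
Δσ = qB/(B+z) = 260×4.4/(4.4+5.85) = 111.61 kPa
Final effective stress: σ'_f = 155 + 111.61 = 266.61 kPa.
σ'_f = 266.61 > σ'_p = 180 kPa, so the stress path crosses the preconsolidation pressure — recompression up to σ'_p, then virgin compression beyond:
S_c = H/(1+e₀)·[C_r·log₁₀(σ'_p/σ'_0) + C_c·log₁₀(σ'_f/σ'_p)]
    = 4.1/2.28 × [0.049×log₁₀(180/155) + 0.41×log₁₀(266.61/180)]
    = 1.7982 × [0.0031821 + 0.069948] = 0.1315 m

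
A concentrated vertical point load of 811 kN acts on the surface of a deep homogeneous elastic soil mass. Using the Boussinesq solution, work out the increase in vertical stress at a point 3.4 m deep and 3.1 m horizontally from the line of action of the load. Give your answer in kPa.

Boussinesq vertical stress below a point load on an elastic half-space:
Δσ_z = 3P/(2πz²) · [1 + (r/z)²]^(−5/2)
r/z = 3.1/3.4 = 0.91176; [1+(r/z)²]^(−5/2) = 0.22034.
Δσ_z = 3×811/(2π×3.4²) × 0.22034 = 33.497 × 0.22034 = 7.381 kPa

Δσ_z ≈ 7.38 kPa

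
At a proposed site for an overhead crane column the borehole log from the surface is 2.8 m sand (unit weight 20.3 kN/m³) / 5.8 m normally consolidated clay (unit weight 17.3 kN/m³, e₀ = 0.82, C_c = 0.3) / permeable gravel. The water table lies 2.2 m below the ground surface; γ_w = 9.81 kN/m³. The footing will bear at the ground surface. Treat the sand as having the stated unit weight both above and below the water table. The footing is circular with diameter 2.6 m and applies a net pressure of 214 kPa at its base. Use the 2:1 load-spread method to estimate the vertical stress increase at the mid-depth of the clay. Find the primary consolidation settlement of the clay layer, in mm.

S_c ≈ 105 mm

Mid-depth of clay below the ground surface: z = 2.8 + 5.8/2 = 5.7 m.
Total vertical stress at mid-clay: σ_v = 20.3×2.8 + 17.3×2.9 = 107.01 kPa.
Pore pressure: u = 9.81×(5.7 − 2.2) = 34.335 kPa.
Initial effective stress: σ'_0 = σ_v − u = 107.01 − 34.335 = 72.675 kPa.
Stress increase at mid-clay by the 2:1 spreading method:
Δσ ≈ qD²/(D+z)² = 214×2.6²/(2.6+5.7)² = 20.999 kPa
Final effective stress: σ'_f = σ'_0 + Δσ = 72.675 + 20.999 = 93.674 kPa.
Normally consolidated clay, so the full stress increment lies on the virgin compression line:
S_c = C_c·H/(1+e₀)·log₁₀(σ'_f/σ'_0) = 0.3×5.8/(1+0.82)×log₁₀(93.674/72.675)
    = 0.95604 × 0.11023 = 0.1054 m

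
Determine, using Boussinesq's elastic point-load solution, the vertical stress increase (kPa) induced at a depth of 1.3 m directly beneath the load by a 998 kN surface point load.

Δσ_z ≈ 282 kPa

Boussinesq vertical stress below a point load on an elastic half-space:
Δσ_z = 3P/(2πz²) · [1 + (r/z)²]^(−5/2)
r/z = 0/1.3 = 0; [1+(r/z)²]^(−5/2) = 1.
Δσ_z = 3×998/(2π×1.3²) × 1 = 281.96 × 1 = 282 kPa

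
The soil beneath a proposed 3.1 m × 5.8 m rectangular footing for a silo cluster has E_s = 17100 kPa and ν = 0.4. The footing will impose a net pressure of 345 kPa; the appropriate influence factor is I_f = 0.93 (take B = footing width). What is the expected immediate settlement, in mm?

S_e ≈ 48.9 mm

Immediate (elastic) settlement: S_e = q·B·(1−ν²)/E_s · I_f.
S_e = 345 × 3.1 × (1 − 0.4²) / 17100 × 0.93
    = 345 × 3.1 × 0.84 / 17100 × 0.93
    = 0.04886 m = 48.86 mm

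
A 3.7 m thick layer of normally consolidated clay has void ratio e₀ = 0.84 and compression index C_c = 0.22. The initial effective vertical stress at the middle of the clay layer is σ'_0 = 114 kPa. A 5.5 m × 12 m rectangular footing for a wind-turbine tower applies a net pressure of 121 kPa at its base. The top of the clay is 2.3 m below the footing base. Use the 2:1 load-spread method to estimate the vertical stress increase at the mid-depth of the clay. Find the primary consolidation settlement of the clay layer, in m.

Mid-depth of clay below the footing base: z = 2.3 + 3.7/2 = 4.15 m.
Stress increase at mid-clay by the 2:1 spreading method:
Δσ = qBL/((B+z)(L+z)) = 121×5.5×12/((5.5+4.15)(12+4.15)) = 51.242 kPa
Final effective stress: σ'_f = σ'_0 + Δσ = 114 + 51.242 = 165.24 kPa.
Normally consolidated clay, so the full stress increment lies on the virgin compression line:
S_c = C_c·H/(1+e₀)·log₁₀(σ'_f/σ'_0) = 0.22×3.7/(1+0.84)×log₁₀(165.24/114)
    = 0.44239 × 0.16121 = 0.07132 m

S_c ≈ 0.0713 m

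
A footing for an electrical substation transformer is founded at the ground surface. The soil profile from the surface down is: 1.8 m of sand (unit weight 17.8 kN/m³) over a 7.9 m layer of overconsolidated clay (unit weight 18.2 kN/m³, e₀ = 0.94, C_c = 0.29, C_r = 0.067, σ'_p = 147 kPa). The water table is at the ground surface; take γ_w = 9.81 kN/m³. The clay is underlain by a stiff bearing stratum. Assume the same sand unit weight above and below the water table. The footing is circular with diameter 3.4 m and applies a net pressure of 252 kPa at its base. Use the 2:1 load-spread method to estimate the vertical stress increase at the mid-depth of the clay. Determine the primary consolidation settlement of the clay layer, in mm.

S_c ≈ 65.1 mm

Mid-depth of clay below the ground surface: z = 1.8 + 7.9/2 = 5.75 m.
Total vertical stress at mid-clay: σ_v = 17.8×1.8 + 18.2×3.95 = 103.93 kPa.
Pore pressure: u = 9.81×(5.75 − 0) = 56.408 kPa.
Initial effective stress: σ'_0 = σ_v − u = 103.93 − 56.408 = 47.522 kPa.
Stress increase at mid-clay by the 2:1 spreading method:
Δσ ≈ qD²/(D+z)² = 252×3.4²/(3.4+5.75)² = 34.795 kPa
Final effective stress: σ'_f = 47.522 + 34.795 = 82.317 kPa.
σ'_f = 82.317 ≤ σ'_p = 147 kPa, so the clay remains overconsolidated and only the recompression index applies:
S_c = C_r·H/(1+e₀)·log₁₀(σ'_f/σ'_0) = 0.067×7.9/1.94×log₁₀(82.317/47.522)
    = 0.27284 × 0.23859 = 0.0651 m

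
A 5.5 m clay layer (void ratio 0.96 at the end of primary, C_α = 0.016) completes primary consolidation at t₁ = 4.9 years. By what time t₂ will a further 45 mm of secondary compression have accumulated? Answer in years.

S_s = C_α·H/(1+e_p)·log₁₀(t₂/t₁) ⇒ log₁₀(t₂/t₁) = S_s·(1+e_p)/(C_α·H).
log₁₀(t₂/t₁) = 0.045 × (1+0.96) / (0.016×5.5) = 1.002
t₂ = t₁ × 10^1.002 = 4.9 × 10.05 = 49.26 years

t₂ ≈ 49.3 years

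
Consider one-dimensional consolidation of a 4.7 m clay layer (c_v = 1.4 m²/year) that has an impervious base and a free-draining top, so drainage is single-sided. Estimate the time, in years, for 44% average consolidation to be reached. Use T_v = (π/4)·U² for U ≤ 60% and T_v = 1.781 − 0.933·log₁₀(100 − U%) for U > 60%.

Drainage path length: H_d = H = 4.7 m (single drainage).
U ≤ 60%: T_v = (π/4)·U² = (π/4)×0.44² = 0.15205.
t = T_v·H_d²/c_v = 0.15205×4.7²/1.4 = 2.399 years.

t ≈ 2.4 years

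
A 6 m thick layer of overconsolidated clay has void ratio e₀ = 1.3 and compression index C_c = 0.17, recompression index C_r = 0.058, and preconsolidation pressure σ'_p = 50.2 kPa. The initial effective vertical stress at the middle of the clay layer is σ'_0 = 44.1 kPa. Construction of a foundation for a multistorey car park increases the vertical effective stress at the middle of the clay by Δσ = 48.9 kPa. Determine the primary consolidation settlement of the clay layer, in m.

S_c ≈ 0.127 m

Final effective stress: σ'_f = 44.1 + 48.9 = 93 kPa.
σ'_f = 93 > σ'_p = 50.2 kPa, so the stress path crosses the preconsolidation pressure — recompression up to σ'_p, then virgin compression beyond:
S_c = H/(1+e₀)·[C_r·log₁₀(σ'_p/σ'_0) + C_c·log₁₀(σ'_f/σ'_p)]
    = 6/2.3 × [0.058×log₁₀(50.2/44.1) + 0.17×log₁₀(93/50.2)]
    = 2.6087 × [0.0032634 + 0.045522] = 0.1273 m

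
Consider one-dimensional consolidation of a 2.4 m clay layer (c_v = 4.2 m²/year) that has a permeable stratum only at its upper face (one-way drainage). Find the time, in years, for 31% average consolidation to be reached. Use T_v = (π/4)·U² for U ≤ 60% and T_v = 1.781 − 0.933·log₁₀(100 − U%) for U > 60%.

Drainage path length: H_d = H = 2.4 m (single drainage).
U ≤ 60%: T_v = (π/4)·U² = (π/4)×0.31² = 0.075477.
t = T_v·H_d²/c_v = 0.075477×2.4²/4.2 = 0.1035 years.

t ≈ 0.104 years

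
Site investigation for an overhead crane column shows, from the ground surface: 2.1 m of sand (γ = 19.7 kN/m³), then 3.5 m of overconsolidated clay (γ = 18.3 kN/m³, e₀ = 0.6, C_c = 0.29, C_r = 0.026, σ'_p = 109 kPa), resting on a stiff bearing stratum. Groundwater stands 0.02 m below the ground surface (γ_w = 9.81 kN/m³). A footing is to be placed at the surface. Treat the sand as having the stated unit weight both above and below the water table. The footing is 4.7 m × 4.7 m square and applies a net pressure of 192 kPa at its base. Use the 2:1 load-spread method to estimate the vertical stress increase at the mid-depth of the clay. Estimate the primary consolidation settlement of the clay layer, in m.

S_c ≈ 0.0238 m

Mid-depth of clay below the ground surface: z = 2.1 + 3.5/2 = 3.85 m.
Total vertical stress at mid-clay: σ_v = 19.7×2.1 + 18.3×1.75 = 73.395 kPa.
Pore pressure: u = 9.81×(3.85 − 0.02) = 37.572 kPa.
Initial effective stress: σ'_0 = σ_v − u = 73.395 − 37.572 = 35.823 kPa.
Stress increase at mid-clay by the 2:1 spreading method:
Δσ = qBL/((B+z)(L+z)) = 192×4.7×4.7/((4.7+3.85)(4.7+3.85)) = 58.018 kPa
Final effective stress: σ'_f = 35.823 + 58.018 = 93.841 kPa.
σ'_f = 93.841 ≤ σ'_p = 109 kPa, so the clay remains overconsolidated and only the recompression index applies:
S_c = C_r·H/(1+e₀)·log₁₀(σ'_f/σ'_0) = 0.026×3.5/1.6×log₁₀(93.841/35.823)
    = 0.056875 × 0.41823 = 0.02379 m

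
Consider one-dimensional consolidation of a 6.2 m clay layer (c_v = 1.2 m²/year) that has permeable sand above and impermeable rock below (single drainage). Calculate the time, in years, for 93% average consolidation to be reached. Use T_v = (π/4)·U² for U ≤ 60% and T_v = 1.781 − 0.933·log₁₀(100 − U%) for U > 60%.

t ≈ 31.8 years

Drainage path length: H_d = H = 6.2 m (single drainage).
U > 60%: T_v = 1.781 − 0.933·log₁₀(100 − 93) = 0.99252.
t = T_v·H_d²/c_v = 0.99252×6.2²/1.2 = 31.79 years.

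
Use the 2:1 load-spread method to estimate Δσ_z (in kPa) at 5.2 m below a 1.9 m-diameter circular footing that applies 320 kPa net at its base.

Δσ_z ≈ 22.9 kPa

By the 2:1 method the load spreads at 1 horizontal : 2 vertical, so at depth z the loaded area has grown by z in each plan dimension:
Δσ ≈ qD²/(D+z)² = 320×1.9²/(1.9+5.2)² = 22.916 kPa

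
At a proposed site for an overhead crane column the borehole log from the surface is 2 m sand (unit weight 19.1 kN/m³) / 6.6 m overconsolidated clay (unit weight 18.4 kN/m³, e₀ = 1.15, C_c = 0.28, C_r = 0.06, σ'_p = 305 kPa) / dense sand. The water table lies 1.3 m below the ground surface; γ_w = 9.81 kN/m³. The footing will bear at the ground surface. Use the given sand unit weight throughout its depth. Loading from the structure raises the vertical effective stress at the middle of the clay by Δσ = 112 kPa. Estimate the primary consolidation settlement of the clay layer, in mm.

Mid-depth of clay below the ground surface: z = 2 + 6.6/2 = 5.3 m.
Total vertical stress at mid-clay: σ_v = 19.1×2 + 18.4×3.3 = 98.92 kPa.
Pore pressure: u = 9.81×(5.3 − 1.3) = 39.24 kPa.
Initial effective stress: σ'_0 = σ_v − u = 98.92 − 39.24 = 59.68 kPa.
Final effective stress: σ'_f = 59.68 + 112 = 171.68 kPa.
σ'_f = 171.68 ≤ σ'_p = 305 kPa, so the clay remains overconsolidated and only the recompression index applies:
S_c = C_r·H/(1+e₀)·log₁₀(σ'_f/σ'_0) = 0.06×6.6/2.15×log₁₀(171.68/59.68)
    = 0.18419 × 0.45889 = 0.08452 m

S_c ≈ 84.5 mm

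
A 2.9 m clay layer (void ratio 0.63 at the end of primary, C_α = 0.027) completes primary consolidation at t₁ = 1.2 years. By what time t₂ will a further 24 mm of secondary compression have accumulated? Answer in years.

S_s = C_α·H/(1+e_p)·log₁₀(t₂/t₁) ⇒ log₁₀(t₂/t₁) = S_s·(1+e_p)/(C_α·H).
log₁₀(t₂/t₁) = 0.024 × (1+0.63) / (0.027×2.9) = 0.4996
t₂ = t₁ × 10^0.4996 = 1.2 × 3.159 = 3.791 years

t₂ ≈ 3.79 years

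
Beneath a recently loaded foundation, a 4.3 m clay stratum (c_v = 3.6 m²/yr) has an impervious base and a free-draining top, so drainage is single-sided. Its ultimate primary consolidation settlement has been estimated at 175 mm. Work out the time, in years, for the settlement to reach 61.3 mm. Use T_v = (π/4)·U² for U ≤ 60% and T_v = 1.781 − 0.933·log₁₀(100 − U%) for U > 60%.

Drainage path length: H_d = H = 4.3 m (single drainage).
U = S(t)/S_ult = 61.3/175 = 0.3503.
U ≤ 60%: T_v = (π/4)·U² = (π/4)×0.35029² = 0.096368.
t = T_v·H_d²/c_v = 0.096368×4.3²/3.6 = 0.495 years.

t ≈ 0.495 years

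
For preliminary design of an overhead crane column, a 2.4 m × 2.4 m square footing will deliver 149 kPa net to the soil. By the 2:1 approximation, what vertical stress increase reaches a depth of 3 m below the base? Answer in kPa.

Δσ_z ≈ 29.4 kPa

By the 2:1 method the load spreads at 1 horizontal : 2 vertical, so at depth z the loaded area has grown by z in each plan dimension:
Δσ = qBL/((B+z)(L+z)) = 149×2.4×2.4/((2.4+3)(2.4+3)) = 29.432 kPa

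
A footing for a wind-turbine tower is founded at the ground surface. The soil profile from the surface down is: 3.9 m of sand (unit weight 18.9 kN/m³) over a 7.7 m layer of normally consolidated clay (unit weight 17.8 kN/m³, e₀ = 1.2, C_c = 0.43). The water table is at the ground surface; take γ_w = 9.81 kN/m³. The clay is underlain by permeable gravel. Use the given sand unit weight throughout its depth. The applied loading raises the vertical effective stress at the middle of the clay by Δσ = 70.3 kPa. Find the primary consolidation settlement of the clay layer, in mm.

S_c ≈ 473 mm

Mid-depth of clay below the ground surface: z = 3.9 + 7.7/2 = 7.75 m.
Total vertical stress at mid-clay: σ_v = 18.9×3.9 + 17.8×3.85 = 142.24 kPa.
Pore pressure: u = 9.81×(7.75 − 0) = 76.028 kPa.
Initial effective stress: σ'_0 = σ_v − u = 142.24 − 76.028 = 66.212 kPa.
Final effective stress: σ'_f = σ'_0 + Δσ = 66.212 + 70.3 = 136.51 kPa.
Normally consolidated clay, so the full stress increment lies on the virgin compression line:
S_c = C_c·H/(1+e₀)·log₁₀(σ'_f/σ'_0) = 0.43×7.7/(1+1.2)×log₁₀(136.51/66.212)
    = 1.505 × 0.31423 = 0.4729 m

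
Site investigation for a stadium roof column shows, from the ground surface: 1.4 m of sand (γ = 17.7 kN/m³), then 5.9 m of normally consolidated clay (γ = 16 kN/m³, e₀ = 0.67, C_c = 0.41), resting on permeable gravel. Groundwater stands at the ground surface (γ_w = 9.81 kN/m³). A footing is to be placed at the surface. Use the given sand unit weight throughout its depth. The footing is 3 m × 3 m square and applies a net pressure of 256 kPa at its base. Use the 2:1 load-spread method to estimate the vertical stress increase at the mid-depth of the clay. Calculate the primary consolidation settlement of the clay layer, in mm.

S_c ≈ 565 mm

Mid-depth of clay below the ground surface: z = 1.4 + 5.9/2 = 4.35 m.
Total vertical stress at mid-clay: σ_v = 17.7×1.4 + 16×2.95 = 71.98 kPa.
Pore pressure: u = 9.81×(4.35 − 0) = 42.673 kPa.
Initial effective stress: σ'_0 = σ_v − u = 71.98 − 42.673 = 29.307 kPa.
Stress increase at mid-clay by the 2:1 spreading method:
Δσ = qBL/((B+z)(L+z)) = 256×3×3/((3+4.35)(3+4.35)) = 42.649 kPa
Final effective stress: σ'_f = σ'_0 + Δσ = 29.307 + 42.649 = 71.956 kPa.
Normally consolidated clay, so the full stress increment lies on the virgin compression line:
S_c = C_c·H/(1+e₀)·log₁₀(σ'_f/σ'_0) = 0.41×5.9/(1+0.67)×log₁₀(71.956/29.307)
    = 1.4485 × 0.3901 = 0.5651 m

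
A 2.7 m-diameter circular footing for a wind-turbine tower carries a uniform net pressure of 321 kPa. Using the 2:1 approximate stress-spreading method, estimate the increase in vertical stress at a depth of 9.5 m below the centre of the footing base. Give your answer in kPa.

Δσ_z ≈ 15.7 kPa

By the 2:1 method the load spreads at 1 horizontal : 2 vertical, so at depth z the loaded area has grown by z in each plan dimension:
Δσ ≈ qD²/(D+z)² = 321×2.7²/(2.7+9.5)² = 15.722 kPa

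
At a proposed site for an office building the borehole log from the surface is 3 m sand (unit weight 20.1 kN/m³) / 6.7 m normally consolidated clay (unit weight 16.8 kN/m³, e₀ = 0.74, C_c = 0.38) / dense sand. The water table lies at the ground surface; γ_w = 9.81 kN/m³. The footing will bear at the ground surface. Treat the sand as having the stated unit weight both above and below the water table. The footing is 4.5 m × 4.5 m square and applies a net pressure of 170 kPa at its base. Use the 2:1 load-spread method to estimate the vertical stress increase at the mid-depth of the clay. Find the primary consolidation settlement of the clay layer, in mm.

Mid-depth of clay below the ground surface: z = 3 + 6.7/2 = 6.35 m.
Total vertical stress at mid-clay: σ_v = 20.1×3 + 16.8×3.35 = 116.58 kPa.
Pore pressure: u = 9.81×(6.35 − 0) = 62.294 kPa.
Initial effective stress: σ'_0 = σ_v − u = 116.58 − 62.294 = 54.286 kPa.
Stress increase at mid-clay by the 2:1 spreading method:
Δσ = qBL/((B+z)(L+z)) = 170×4.5×4.5/((4.5+6.35)(4.5+6.35)) = 29.242 kPa
Final effective stress: σ'_f = σ'_0 + Δσ = 54.286 + 29.242 = 83.528 kPa.
Normally consolidated clay, so the full stress increment lies on the virgin compression line:
S_c = C_c·H/(1+e₀)·log₁₀(σ'_f/σ'_0) = 0.38×6.7/(1+0.74)×log₁₀(83.528/54.286)
    = 1.4632 × 0.18714 = 0.2738 m

S_c ≈ 274 mm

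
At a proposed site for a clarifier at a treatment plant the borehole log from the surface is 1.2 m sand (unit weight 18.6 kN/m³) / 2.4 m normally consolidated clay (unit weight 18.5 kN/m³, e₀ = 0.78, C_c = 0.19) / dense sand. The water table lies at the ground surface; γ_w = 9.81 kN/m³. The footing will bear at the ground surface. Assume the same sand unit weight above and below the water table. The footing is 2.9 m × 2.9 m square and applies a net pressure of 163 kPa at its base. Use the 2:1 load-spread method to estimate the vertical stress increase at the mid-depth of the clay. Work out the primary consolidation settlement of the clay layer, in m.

Mid-depth of clay below the ground surface: z = 1.2 + 2.4/2 = 2.4 m.
Total vertical stress at mid-clay: σ_v = 18.6×1.2 + 18.5×1.2 = 44.52 kPa.
Pore pressure: u = 9.81×(2.4 − 0) = 23.544 kPa.
Initial effective stress: σ'_0 = σ_v − u = 44.52 − 23.544 = 20.976 kPa.
Stress increase at mid-clay by the 2:1 spreading method:
Δσ = qBL/((B+z)(L+z)) = 163×2.9×2.9/((2.9+2.4)(2.9+2.4)) = 48.801 kPa
Final effective stress: σ'_f = σ'_0 + Δσ = 20.976 + 48.801 = 69.777 kPa.
Normally consolidated clay, so the full stress increment lies on the virgin compression line:
S_c = C_c·H/(1+e₀)·log₁₀(σ'_f/σ'_0) = 0.19×2.4/(1+0.78)×log₁₀(69.777/20.976)
    = 0.25618 × 0.52199 = 0.1337 m

S_c ≈ 0.134 m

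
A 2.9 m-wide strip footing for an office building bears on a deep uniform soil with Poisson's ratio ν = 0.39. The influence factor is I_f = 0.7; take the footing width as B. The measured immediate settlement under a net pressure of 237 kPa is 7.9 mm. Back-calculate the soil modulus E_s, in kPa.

S_e = q·B·(1−ν²)/E_s · I_f  ⇒  E_s = q·B·(1−ν²)·I_f / S_e.
E_s = 237 × 2.9 × 0.8479 × 0.7 / 0.0079 = 51640 kPa

E_s ≈ 51600 kPa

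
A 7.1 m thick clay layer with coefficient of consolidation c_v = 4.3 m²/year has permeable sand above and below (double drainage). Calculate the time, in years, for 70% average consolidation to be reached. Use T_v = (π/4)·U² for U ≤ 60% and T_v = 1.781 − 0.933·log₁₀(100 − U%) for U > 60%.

t ≈ 1.18 years

Drainage path length: H_d = H/2 = 3.55 m (double drainage).
U > 60%: T_v = 1.781 − 0.933·log₁₀(100 − 70) = 0.40285.
t = T_v·H_d²/c_v = 0.40285×3.55²/4.3 = 1.181 years.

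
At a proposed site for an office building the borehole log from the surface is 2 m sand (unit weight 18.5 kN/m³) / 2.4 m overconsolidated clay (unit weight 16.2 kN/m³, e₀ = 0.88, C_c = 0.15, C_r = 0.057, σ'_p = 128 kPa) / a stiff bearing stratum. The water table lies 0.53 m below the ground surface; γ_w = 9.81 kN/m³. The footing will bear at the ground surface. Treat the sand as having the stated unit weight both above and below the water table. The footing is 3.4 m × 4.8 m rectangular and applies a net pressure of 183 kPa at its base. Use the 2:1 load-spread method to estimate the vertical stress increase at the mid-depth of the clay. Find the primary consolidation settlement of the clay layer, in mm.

S_c ≈ 33.3 mm

Mid-depth of clay below the ground surface: z = 2 + 2.4/2 = 3.2 m.
Total vertical stress at mid-clay: σ_v = 18.5×2 + 16.2×1.2 = 56.44 kPa.
Pore pressure: u = 9.81×(3.2 − 0.53) = 26.193 kPa.
Initial effective stress: σ'_0 = σ_v − u = 56.44 − 26.193 = 30.247 kPa.
Stress increase at mid-clay by the 2:1 spreading method:
Δσ = qBL/((B+z)(L+z)) = 183×3.4×4.8/((3.4+3.2)(4.8+3.2)) = 56.564 kPa
Final effective stress: σ'_f = 30.247 + 56.564 = 86.811 kPa.
σ'_f = 86.811 ≤ σ'_p = 128 kPa, so the clay remains overconsolidated and only the recompression index applies:
S_c = C_r·H/(1+e₀)·log₁₀(σ'_f/σ'_0) = 0.057×2.4/1.88×log₁₀(86.811/30.247)
    = 0.072766 × 0.45789 = 0.03332 m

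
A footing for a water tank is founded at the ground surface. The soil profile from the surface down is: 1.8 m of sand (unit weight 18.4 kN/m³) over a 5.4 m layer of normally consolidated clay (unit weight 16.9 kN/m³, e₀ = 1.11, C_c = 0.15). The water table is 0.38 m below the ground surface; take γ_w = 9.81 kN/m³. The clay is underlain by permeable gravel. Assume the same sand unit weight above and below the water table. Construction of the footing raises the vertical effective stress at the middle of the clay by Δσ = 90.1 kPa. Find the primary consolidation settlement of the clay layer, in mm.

Mid-depth of clay below the ground surface: z = 1.8 + 5.4/2 = 4.5 m.
Total vertical stress at mid-clay: σ_v = 18.4×1.8 + 16.9×2.7 = 78.75 kPa.
Pore pressure: u = 9.81×(4.5 − 0.38) = 40.417 kPa.
Initial effective stress: σ'_0 = σ_v − u = 78.75 − 40.417 = 38.333 kPa.
Final effective stress: σ'_f = σ'_0 + Δσ = 38.333 + 90.1 = 128.43 kPa.
Normally consolidated clay, so the full stress increment lies on the virgin compression line:
S_c = C_c·H/(1+e₀)·log₁₀(σ'_f/σ'_0) = 0.15×5.4/(1+1.11)×log₁₀(128.43/38.333)
    = 0.38389 × 0.52509 = 0.2016 m

S_c ≈ 202 mm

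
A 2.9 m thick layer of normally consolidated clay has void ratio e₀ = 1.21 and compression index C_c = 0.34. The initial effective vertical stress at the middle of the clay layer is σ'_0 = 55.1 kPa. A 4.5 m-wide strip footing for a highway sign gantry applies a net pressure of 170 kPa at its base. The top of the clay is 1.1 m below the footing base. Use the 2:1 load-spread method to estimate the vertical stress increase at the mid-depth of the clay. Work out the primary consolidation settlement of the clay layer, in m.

S_c ≈ 0.211 m

Mid-depth of clay below the footing base: z = 1.1 + 2.9/2 = 2.55 m.
Stress increase at mid-clay by the 2:1 spreading method:
Δσ = qB/(B+z) = 170×4.5/(4.5+2.55) = 108.51 kPa
Final effective stress: σ'_f = σ'_0 + Δσ = 55.1 + 108.51 = 163.61 kPa.
Normally consolidated clay, so the full stress increment lies on the virgin compression line:
S_c = C_c·H/(1+e₀)·log₁₀(σ'_f/σ'_0) = 0.34×2.9/(1+1.21)×log₁₀(163.61/55.1)
    = 0.44615 × 0.47266 = 0.2109 m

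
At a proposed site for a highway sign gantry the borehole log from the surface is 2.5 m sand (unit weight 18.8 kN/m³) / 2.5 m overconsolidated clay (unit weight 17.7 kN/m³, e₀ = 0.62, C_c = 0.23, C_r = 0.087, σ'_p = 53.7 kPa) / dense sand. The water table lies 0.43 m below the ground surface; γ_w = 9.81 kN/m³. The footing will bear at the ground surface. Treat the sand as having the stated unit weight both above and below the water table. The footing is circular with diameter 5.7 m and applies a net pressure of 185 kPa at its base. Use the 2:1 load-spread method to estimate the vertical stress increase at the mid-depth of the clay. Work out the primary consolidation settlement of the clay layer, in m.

S_c ≈ 0.124 m

Mid-depth of clay below the ground surface: z = 2.5 + 2.5/2 = 3.75 m.
Total vertical stress at mid-clay: σ_v = 18.8×2.5 + 17.7×1.25 = 69.125 kPa.
Pore pressure: u = 9.81×(3.75 − 0.43) = 32.569 kPa.
Initial effective stress: σ'_0 = σ_v − u = 69.125 − 32.569 = 36.556 kPa.
Stress increase at mid-clay by the 2:1 spreading method:
Δσ ≈ qD²/(D+z)² = 185×5.7²/(5.7+3.75)² = 67.307 kPa
Final effective stress: σ'_f = 36.556 + 67.307 = 103.86 kPa.
σ'_f = 103.86 > σ'_p = 53.7 kPa, so the stress path crosses the preconsolidation pressure — recompression up to σ'_p, then virgin compression beyond:
S_c = H/(1+e₀)·[C_r·log₁₀(σ'_p/σ'_0) + C_c·log₁₀(σ'_f/σ'_p)]
    = 2.5/1.62 × [0.087×log₁₀(53.7/36.556) + 0.23×log₁₀(103.86/53.7)]
    = 1.5432 × [0.01453 + 0.065889] = 0.1241 m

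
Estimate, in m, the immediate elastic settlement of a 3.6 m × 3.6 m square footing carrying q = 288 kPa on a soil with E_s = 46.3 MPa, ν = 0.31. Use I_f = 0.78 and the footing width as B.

S_e ≈ 0.0158 m

Immediate (elastic) settlement: S_e = q·B·(1−ν²)/E_s · I_f.
E_s = 46.3 MPa = 46300 kPa.
S_e = 288 × 3.6 × (1 − 0.31²) / 46300 × 0.78
    = 288 × 3.6 × 0.9039 / 46300 × 0.78
    = 0.01579 m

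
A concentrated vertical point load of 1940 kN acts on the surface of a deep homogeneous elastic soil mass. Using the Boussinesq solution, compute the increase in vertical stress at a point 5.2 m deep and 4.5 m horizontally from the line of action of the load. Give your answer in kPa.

Δσ_z ≈ 8.47 kPa

Boussinesq vertical stress below a point load on an elastic half-space:
Δσ_z = 3P/(2πz²) · [1 + (r/z)²]^(−5/2)
r/z = 4.5/5.2 = 0.86538; [1+(r/z)²]^(−5/2) = 0.24723.
Δσ_z = 3×1940/(2π×5.2²) × 0.24723 = 34.256 × 0.24723 = 8.469 kPa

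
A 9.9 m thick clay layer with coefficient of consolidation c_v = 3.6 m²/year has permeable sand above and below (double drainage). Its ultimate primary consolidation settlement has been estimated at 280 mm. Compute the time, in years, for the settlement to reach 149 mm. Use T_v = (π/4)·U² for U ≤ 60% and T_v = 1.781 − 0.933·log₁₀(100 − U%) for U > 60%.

Drainage path length: H_d = H/2 = 4.95 m (double drainage).
U = S(t)/S_ult = 149/280 = 0.5321.
U ≤ 60%: T_v = (π/4)·U² = (π/4)×0.53214² = 0.22241.
t = T_v·H_d²/c_v = 0.22241×4.95²/3.6 = 1.514 years.

t ≈ 1.51 years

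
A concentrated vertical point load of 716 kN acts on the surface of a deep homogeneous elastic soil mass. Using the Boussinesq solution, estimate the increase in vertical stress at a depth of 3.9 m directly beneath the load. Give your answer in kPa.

Boussinesq vertical stress below a point load on an elastic half-space:
Δσ_z = 3P/(2πz²) · [1 + (r/z)²]^(−5/2)
r/z = 0/3.9 = 0; [1+(r/z)²]^(−5/2) = 1.
Δσ_z = 3×716/(2π×3.9²) × 1 = 22.476 × 1 = 22.48 kPa

Δσ_z ≈ 22.5 kPa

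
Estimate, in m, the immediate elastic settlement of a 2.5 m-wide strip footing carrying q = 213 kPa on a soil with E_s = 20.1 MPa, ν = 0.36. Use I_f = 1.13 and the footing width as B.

Immediate (elastic) settlement: S_e = q·B·(1−ν²)/E_s · I_f.
E_s = 20.1 MPa = 20100 kPa.
S_e = 213 × 2.5 × (1 − 0.36²) / 20100 × 1.13
    = 213 × 2.5 × 0.8704 / 20100 × 1.13
    = 0.02606 m

S_e ≈ 0.0261 m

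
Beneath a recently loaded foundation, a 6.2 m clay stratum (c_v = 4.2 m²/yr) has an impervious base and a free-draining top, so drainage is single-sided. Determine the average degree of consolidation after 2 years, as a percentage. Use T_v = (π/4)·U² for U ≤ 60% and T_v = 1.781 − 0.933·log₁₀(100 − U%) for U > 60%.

Drainage path length: H_d = H = 6.2 m (single drainage).
T_v = c_v·t/H_d² = 4.2×2/6.2² = 0.21852.
T_v = 0.21852 corresponds to the U ≤ 60% branch:
U = √(4T_v/π) = 0.5275

U ≈ 52.7 %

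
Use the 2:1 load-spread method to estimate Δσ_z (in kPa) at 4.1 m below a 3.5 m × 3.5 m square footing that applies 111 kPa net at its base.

By the 2:1 method the load spreads at 1 horizontal : 2 vertical, so at depth z the loaded area has grown by z in each plan dimension:
Δσ = qBL/((B+z)(L+z)) = 111×3.5×3.5/((3.5+4.1)(3.5+4.1)) = 23.541 kPa

Δσ_z ≈ 23.5 kPa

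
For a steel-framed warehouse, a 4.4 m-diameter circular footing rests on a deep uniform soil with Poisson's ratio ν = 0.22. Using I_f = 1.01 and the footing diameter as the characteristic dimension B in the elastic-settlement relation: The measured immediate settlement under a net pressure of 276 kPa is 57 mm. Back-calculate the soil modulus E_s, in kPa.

S_e = q·B·(1−ν²)/E_s · I_f  ⇒  E_s = q·B·(1−ν²)·I_f / S_e.
E_s = 276 × 4.4 × 0.9516 × 1.01 / 0.057 = 20480 kPa

E_s ≈ 20500 kPa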